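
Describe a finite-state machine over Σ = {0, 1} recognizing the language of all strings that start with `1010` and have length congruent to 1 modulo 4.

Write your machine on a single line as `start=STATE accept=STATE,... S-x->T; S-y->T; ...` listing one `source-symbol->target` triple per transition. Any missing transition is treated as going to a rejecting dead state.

Run two small machines in parallel and take their product. One (6 states) tracks whether the input so far still matches the prefix `1010`; the other (4 states) tracks the input length modulo 4. Each combined state is a pair, one component from each; accept when both components accept. Equivalent product states are then merged.
A 9-state machine:
        0   1  
>  q0   q1  q2 
   q1   q1  q1 
   q2   q3  q1 
   q3   q1  q4 
   q4   q5  q1 
   q5   q6  q6 
 * q6   q7  q7 
   q7   q8  q8 
   q8   q5  q5 
(> = start, * = accepting)

start=q0; accept=q6; q0-0->q1; q0-1->q2; q1-0->q1; q1-1->q1; q2-0->q3; q2-1->q1; q3-0->q1; q3-1->q4; q4-0->q5; q4-1->q1; q5-0->q6; q5-1->q6; q6-0->q7; q6-1->q7; q7-0->q8; q7-1->q8; q8-0->q5; q8-1->q5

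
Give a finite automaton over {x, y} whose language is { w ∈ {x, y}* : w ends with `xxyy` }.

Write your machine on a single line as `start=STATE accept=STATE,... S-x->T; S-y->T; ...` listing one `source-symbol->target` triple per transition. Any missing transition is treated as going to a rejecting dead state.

Let each state record the length of the longest suffix of the input read so far that is also a prefix of `xxyy`. s1 means the last symbol is `x`; s2 means the last 2 symbols are `xx`; s3 means the last 3 symbols are `xxy`; s4 means the last 4 symbols are `xxyy`. Accept only at s4, where the string currently ends in `xxyy`.
5 states suffice.
        x   y  
>  s0   s1  s0 
   s1   s2  s0 
   s2   s2  s3 
   s3   s1  s4 
 * s4   s1  s0 
(> = start, * = accepting)

start=s0; accept=s4; s0-x->s1; s0-y->s0; s1-x->s2; s1-y->s0; s2-x->s2; s2-y->s3; s3-x->s1; s3-y->s4; s4-x->s1; s4-y->s0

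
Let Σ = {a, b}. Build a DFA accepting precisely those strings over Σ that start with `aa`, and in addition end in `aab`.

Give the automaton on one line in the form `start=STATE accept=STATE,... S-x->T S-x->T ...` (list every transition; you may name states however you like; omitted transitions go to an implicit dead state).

Handle the two conditions separately and then intersect. One (4 states) tracks whether the input so far still matches the prefix `aa`; the other (4 states) tracks how much of the suffix `aab` has currently been matched. Each combined state is a pair, one component from each; accept when both components accept. Minimizing collapses redundant product states.
        a   b  
>  q0   q1  q2 
   q1   q3  q2 
   q2   q2  q2 
   q3   q3  q4 
 * q4   q5  q6 
   q5   q3  q6 
   q6   q5  q6 
(> = start, * = accepting)

start=q0 accept=q4 q0-a->q1 q0-b->q2 q1-a->q3 q1-b->q2 q2-a->q2 q2-b->q2 q3-a->q3 q3-b->q4 q4-a->q5 q4-b->q6 q5-a->q3 q5-b->q6 q6-a->q5 q6-b->q6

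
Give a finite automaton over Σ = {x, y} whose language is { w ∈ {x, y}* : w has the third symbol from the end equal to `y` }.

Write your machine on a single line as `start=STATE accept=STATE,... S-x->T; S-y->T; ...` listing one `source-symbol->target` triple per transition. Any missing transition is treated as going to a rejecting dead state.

start=S0; accept=S11,S12,S13,S14; S0-x->S1; S0-y->S2; S1-x->S3; S1-y->S4; S2-x->S5; S2-y->S6; S3-x->S7; S3-y->S8; S4-x->S9; S4-y->S10; S5-x->S11; S5-y->S12; S6-x->S13; S6-y->S14; S7-x->S7; S7-y->S8; S8-x->S9; S8-y->S10; S9-x->S11; S9-y->S12; S10-x->S13; S10-y->S14; S11-x->S7; S11-y->S8; S12-x->S9; S12-y->S10; S13-x->S11; S13-y->S12; S14-x->S13; S14-y->S14

Because acceptance depends on a position counted from the end, the machine has to buffer the most recent 3 symbols. Make each state the string of the last up-to-3 symbols read; on input `x` shift the window left and append `x`. Accept when the buffered window has length 3 and begins with `y`.
15 states suffice.
          x    y  
>  S0     S1   S2 
   S1     S3   S4 
   S2     S5   S6 
   S3     S7   S8 
   S4     S9  S10 
   S5    S11  S12 
   S6    S13  S14 
   S7     S7   S8 
   S8     S9  S10 
   S9    S11  S12 
   S10   S13  S14 
 * S11    S7   S8 
 * S12    S9  S10 
 * S13   S11  S12 
 * S14   S13  S14 
(> = start, * = accepting)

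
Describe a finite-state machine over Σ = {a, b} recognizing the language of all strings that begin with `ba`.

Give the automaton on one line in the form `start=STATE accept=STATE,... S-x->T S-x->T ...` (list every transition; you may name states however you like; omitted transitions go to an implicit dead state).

Walk along `ba` while the input agrees: from s0 take `b` to s1, and so on. Any deviation drops to the rejecting sink s3. Once s2 is reached the prefix is confirmed and every continuation is accepted.
        a   b  
>  s0   s3  s1 
   s1   s2  s3 
 * s2   s2  s2 
   s3   s3  s3 
(> = start, * = accepting)

start=s0 accept=s2 s0-a->s3 s0-b->s1 s1-a->s2 s1-b->s3 s2-a->s2 s2-b->s2 s3-a->s3 s3-b->s3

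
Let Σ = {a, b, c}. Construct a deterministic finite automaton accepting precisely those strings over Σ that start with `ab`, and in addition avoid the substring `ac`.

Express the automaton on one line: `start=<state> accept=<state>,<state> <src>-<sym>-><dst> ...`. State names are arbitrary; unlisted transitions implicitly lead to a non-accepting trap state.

Build one automaton per condition and run them in lockstep. The first has 4 states tracking whether the input so far still matches the prefix `ab`; the second has 3 states tracking partial matches of the forbidden pattern `ac`. A product state is a pair (one from each), accepting exactly when both do. Minimizing collapses redundant product states.
A 5-state machine:
        a   b   c  
>  s0   s1  s2  s2 
   s1   s2  s3  s2 
   s2   s2  s2  s2 
 * s3   s4  s3  s3 
 * s4   s4  s3  s2 
(> = start, * = accepting)

start=s0 accept=s3,s4 s0-a->s1 s0-b->s2 s0-c->s2 s1-a->s2 s1-b->s3 s1-c->s2 s2-a->s2 s2-b->s2 s2-c->s2 s3-a->s4 s3-b->s3 s3-c->s3 s4-a->s4 s4-b->s3 s4-c->s2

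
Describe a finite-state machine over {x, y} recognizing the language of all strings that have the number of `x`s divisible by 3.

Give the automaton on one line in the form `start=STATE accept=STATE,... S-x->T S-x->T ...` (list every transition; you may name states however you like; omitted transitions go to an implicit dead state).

The only thing that matters is how many `x`s have appeared, reduced mod 3. Use one state per residue: A for 0, …, C for 2. Reading `x` moves to the next residue; anything else stays put. A is accepting.
With 3 states:
       x  y 
>* A   B  A 
   B   C  B 
   C   A  C 
(> = start, * = accepting)

start=A accept=A A-x->B A-y->A B-x->C B-y->B C-x->A C-y->C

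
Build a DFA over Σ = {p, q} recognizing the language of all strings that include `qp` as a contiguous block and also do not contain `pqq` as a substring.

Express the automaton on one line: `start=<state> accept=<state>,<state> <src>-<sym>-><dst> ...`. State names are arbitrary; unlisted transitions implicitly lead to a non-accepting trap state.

start=A accept=E,G A-p->B A-q->C B-p->B B-q->D C-p->E C-q->C D-p->E D-q->F E-p->E E-q->G F-p->F F-q->F G-p->E G-q->F

Handle the two conditions separately and then intersect. One (3 states) tracks whether and how much of `qp` has been seen; the other (4 states) tracks partial matches of the forbidden pattern `pqq`. Each combined state is a pair, one component from each; accept when both components accept. Minimizing collapses redundant product states.
       p  q 
>  A   B  C 
   B   B  D 
   C   E  C 
   D   E  F 
 * E   E  G 
   F   F  F 
 * G   E  F 
(> = start, * = accepting)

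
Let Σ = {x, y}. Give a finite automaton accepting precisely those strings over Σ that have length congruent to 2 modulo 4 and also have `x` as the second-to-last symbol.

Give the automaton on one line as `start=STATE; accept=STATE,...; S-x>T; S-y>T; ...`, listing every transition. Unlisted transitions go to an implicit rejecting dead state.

start=A; accept=D; A-x>B; A-y>C; B-x>D; B-y>D; C-x>E; C-y>E; D-x>F; D-y>F; E-x>F; E-y>F; F-x>A; F-y>A

Handle the two conditions separately and then intersect. The first has 4 states tracking the input length modulo 4; the second has 7 states tracking the last 2 symbols read. A product state is a pair (one from each), accepting exactly when both do. After merging equivalent states the machine shrinks.
With 6 states:
       x  y 
>  A   B  C 
   B   D  D 
   C   E  E 
 * D   F  F 
   E   F  F 
   F   A  A 
(> = start, * = accepting)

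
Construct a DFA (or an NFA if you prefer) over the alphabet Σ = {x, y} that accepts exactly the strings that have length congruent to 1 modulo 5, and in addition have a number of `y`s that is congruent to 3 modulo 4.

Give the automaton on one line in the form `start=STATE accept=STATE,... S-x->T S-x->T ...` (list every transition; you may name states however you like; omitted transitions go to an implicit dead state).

Handle the two conditions separately and then intersect. The first has 5 states tracking the input length modulo 5; the second has 4 states tracking the count of `y`s modulo 4. A product state is a pair (one from each), accepting exactly when both do.
          x    y  
>  q0     q1   q2 
   q1     q3   q4 
   q2     q4   q5 
   q3     q6   q7 
   q4     q7   q8 
   q5     q8   q9 
   q6    q10  q11 
   q7    q11  q12 
   q8    q12  q13 
   q9    q13  q10 
   q10    q0  q14 
   q11   q14  q15 
   q12   q15  q16 
   q13   q16   q0 
   q14    q2  q17 
   q15   q17  q18 
   q16   q18   q1 
   q17    q5  q19 
 * q18   q19   q3 
   q19    q9   q6 
(> = start, * = accepting)

start=q0 accept=q18 q0-x->q1 q0-y->q2 q1-x->q3 q1-y->q4 q2-x->q4 q2-y->q5 q3-x->q6 q3-y->q7 q4-x->q7 q4-y->q8 q5-x->q8 q5-y->q9 q6-x->q10 q6-y->q11 q7-x->q11 q7-y->q12 q8-x->q12 q8-y->q13 q9-x->q13 q9-y->q10 q10-x->q0 q10-y->q14 q11-x->q14 q11-y->q15 q12-x->q15 q12-y->q16 q13-x->q16 q13-y->q0 q14-x->q2 q14-y->q17 q15-x->q17 q15-y->q18 q16-x->q18 q16-y->q1 q17-x->q5 q17-y->q19 q18-x->q19 q18-y->q3 q19-x->q9 q19-y->q6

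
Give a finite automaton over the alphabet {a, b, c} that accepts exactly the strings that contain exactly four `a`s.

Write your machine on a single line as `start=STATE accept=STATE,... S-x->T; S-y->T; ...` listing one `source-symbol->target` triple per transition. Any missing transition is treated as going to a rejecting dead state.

Count `a`s, saturating at 5: states S0 through S4 mean 0 through 4 `a`s seen; S5 means more than 4. Each `a` increments (capped at S5); other symbols loop. Accept from {S4}.
With 6 states:
        a   b   c  
>  S0   S1  S0  S0 
   S1   S2  S1  S1 
   S2   S3  S2  S2 
   S3   S4  S3  S3 
 * S4   S5  S4  S4 
   S5   S5  S5  S5 
(> = start, * = accepting)

start=S0; accept=S4; S0-a->S1; S0-b->S0; S0-c->S0; S1-a->S2; S1-b->S1; S1-c->S1; S2-a->S3; S2-b->S2; S2-c->S2; S3-a->S4; S3-b->S3; S3-c->S3; S4-a->S5; S4-b->S4; S4-c->S4; S5-a->S5; S5-b->S5; S5-c->S5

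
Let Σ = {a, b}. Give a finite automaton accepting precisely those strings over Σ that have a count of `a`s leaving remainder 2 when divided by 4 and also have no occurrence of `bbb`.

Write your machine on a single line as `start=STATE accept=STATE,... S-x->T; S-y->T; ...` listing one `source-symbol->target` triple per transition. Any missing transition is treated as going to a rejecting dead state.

start=s0; accept=s3,s7,s11; s0-a->s1; s0-b->s2; s1-a->s3; s1-b->s4; s2-a->s1; s2-b->s5; s3-a->s6; s3-b->s7; s4-a->s3; s4-b->s8; s5-a->s1; s5-b->s9; s6-a->s0; s6-b->s10; s7-a->s6; s7-b->s11; s8-a->s3; s8-b->s9; s9-a->s9; s9-b->s9; s10-a->s0; s10-b->s12; s11-a->s6; s11-b->s9; s12-a->s0; s12-b->s9

Build one automaton per condition and run them in lockstep. The first has 4 states tracking the count of `a`s modulo 4; the second has 4 states tracking partial matches of the forbidden pattern `bbb`. A product state is a pair (one from each), accepting exactly when both do. After merging equivalent states the machine shrinks.
With 13 states:
          a    b  
>  s0     s1   s2 
   s1     s3   s4 
   s2     s1   s5 
 * s3     s6   s7 
   s4     s3   s8 
   s5     s1   s9 
   s6     s0  s10 
 * s7     s6  s11 
   s8     s3   s9 
   s9     s9   s9 
   s10    s0  s12 
 * s11    s6   s9 
   s12    s0   s9 
(> = start, * = accepting)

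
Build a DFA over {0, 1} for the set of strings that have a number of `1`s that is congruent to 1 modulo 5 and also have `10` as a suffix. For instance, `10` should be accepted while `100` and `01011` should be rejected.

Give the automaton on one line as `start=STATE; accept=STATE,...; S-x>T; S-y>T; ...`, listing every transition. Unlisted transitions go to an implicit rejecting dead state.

Handle the two conditions separately and then intersect. The first has 5 states tracking the count of `1`s modulo 5; the second has 3 states tracking how much of the suffix `10` has currently been matched. A product state is a pair (one from each), accepting exactly when both do.
A 15-state machine:
          0    1  
>  s0     s0   s1 
   s1     s2   s3 
 * s2     s4   s3 
   s3     s5   s6 
   s4     s4   s3 
   s5     s7   s6 
   s6     s8   s9 
   s7     s7   s6 
   s8    s10   s9 
   s9    s11  s12 
   s10   s10   s9 
   s11   s13  s12 
   s12   s14   s1 
   s13   s13  s12 
   s14    s0   s1 
(> = start, * = accepting)

start=s0; accept=s2; s0-0>s0; s0-1>s1; s1-0>s2; s1-1>s3; s2-0>s4; s2-1>s3; s3-0>s5; s3-1>s6; s4-0>s4; s4-1>s3; s5-0>s7; s5-1>s6; s6-0>s8; s6-1>s9; s7-0>s7; s7-1>s6; s8-0>s10; s8-1>s9; s9-0>s11; s9-1>s12; s10-0>s10; s10-1>s9; s11-0>s13; s11-1>s12; s12-0>s14; s12-1>s1; s13-0>s13; s13-1>s12; s14-0>s0; s14-1>s1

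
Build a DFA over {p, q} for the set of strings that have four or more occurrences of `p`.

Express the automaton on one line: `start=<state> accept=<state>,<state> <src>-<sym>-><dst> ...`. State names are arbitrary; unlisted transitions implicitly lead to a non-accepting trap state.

start=A accept=E,F A-p->B A-q->A B-p->C B-q->B C-p->D C-q->C D-p->E D-q->D E-p->F E-q->E F-p->F F-q->F

Count `p`s, saturating at 5: states A through E mean 0 through 4 `p`s seen; F means more than 4. Each `p` increments (capped at F); other symbols loop. Accept from {E, F}.
6 states suffice.
       p  q 
>  A   B  A 
   B   C  B 
   C   D  C 
   D   E  D 
 * E   F  E 
 * F   F  F 
(> = start, * = accepting)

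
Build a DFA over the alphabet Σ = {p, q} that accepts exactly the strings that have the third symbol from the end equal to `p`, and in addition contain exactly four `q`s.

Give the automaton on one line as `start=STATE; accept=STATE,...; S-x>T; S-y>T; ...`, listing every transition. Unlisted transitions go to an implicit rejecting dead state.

start=A; accept=I,N,O,Q; A-p>A; A-q>B; B-p>B; B-q>C; C-p>D; C-q>E; D-p>D; D-q>F; E-p>G; E-q>H; F-p>G; F-q>I; G-p>J; G-q>K; H-p>L; H-q>M; I-p>L; I-q>M; J-p>J; J-q>N; K-p>O; K-q>M; L-p>P; L-q>M; M-p>M; M-q>M; N-p>O; N-q>M; O-p>P; O-q>M; P-p>Q; P-q>M; Q-p>Q; Q-q>M

Run two small machines in parallel and take their product. One (15 states) tracks the last 3 symbols read; the other (6 states) tracks the count of `q`s, saturating at 5. Each combined state is a pair, one component from each; accept when both components accept. After merging equivalent states the machine shrinks.
       p  q 
>  A   A  B 
   B   B  C 
   C   D  E 
   D   D  F 
   E   G  H 
   F   G  I 
   G   J  K 
   H   L  M 
 * I   L  M 
   J   J  N 
   K   O  M 
   L   P  M 
   M   M  M 
 * N   O  M 
 * O   P  M 
   P   Q  M 
 * Q   Q  M 
(> = start, * = accepting)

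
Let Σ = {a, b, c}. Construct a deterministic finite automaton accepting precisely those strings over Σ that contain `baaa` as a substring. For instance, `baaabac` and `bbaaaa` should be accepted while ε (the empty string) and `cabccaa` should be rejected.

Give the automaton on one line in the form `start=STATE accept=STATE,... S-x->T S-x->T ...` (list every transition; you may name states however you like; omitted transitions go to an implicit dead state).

start=q0 accept=q4 q0-a->q0 q0-b->q1 q0-c->q0 q1-a->q2 q1-b->q1 q1-c->q0 q2-a->q3 q2-b->q1 q2-c->q0 q3-a->q4 q3-b->q1 q3-c->q0 q4-a->q4 q4-b->q4 q4-c->q4

States q0..q3 record the length of the longest prefix of `baaa` that matches the current input suffix. Reaching q4 means `baaa` has been seen, and we stay there forever. Accept from q4.
5 states suffice.
        a   b   c  
>  q0   q0  q1  q0 
   q1   q2  q1  q0 
   q2   q3  q1  q0 
   q3   q4  q1  q0 
 * q4   q4  q4  q4 
(> = start, * = accepting)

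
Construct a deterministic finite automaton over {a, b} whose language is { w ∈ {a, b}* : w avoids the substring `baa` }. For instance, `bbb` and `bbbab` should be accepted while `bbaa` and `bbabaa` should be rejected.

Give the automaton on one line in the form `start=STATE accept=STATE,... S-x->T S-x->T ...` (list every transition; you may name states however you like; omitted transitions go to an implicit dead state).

Track partial matches of the forbidden pattern `baa`. State q3 is a dead state reached once `baa` has occurred; every other state accepts. q0 means no part of `baa` is currently matched.
With 4 states:
        a   b  
>* q0   q0  q1 
 * q1   q2  q1 
 * q2   q3  q1 
   q3   q3  q3 
(> = start, * = accepting)

start=q0 accept=q0,q1,q2 q0-a->q0 q0-b->q1 q1-a->q2 q1-b->q1 q2-a->q3 q2-b->q1 q3-a->q3 q3-b->q3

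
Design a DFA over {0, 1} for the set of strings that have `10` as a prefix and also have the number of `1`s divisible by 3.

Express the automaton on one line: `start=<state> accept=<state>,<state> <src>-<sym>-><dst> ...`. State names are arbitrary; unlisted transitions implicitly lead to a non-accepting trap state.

Run two small machines in parallel and take their product. One (4 states) tracks whether the input so far still matches the prefix `10`; the other (3 states) tracks the count of `1`s modulo 3. Each combined state is a pair, one component from each; accept when both components accept.
With 8 states:
        0   1  
>  q0   q1  q2 
   q1   q1  q3 
   q2   q4  q5 
   q3   q3  q5 
   q4   q4  q6 
   q5   q5  q1 
   q6   q6  q7 
 * q7   q7  q4 
(> = start, * = accepting)

start=q0 accept=q7 q0-0->q1 q0-1->q2 q1-0->q1 q1-1->q3 q2-0->q4 q2-1->q5 q3-0->q3 q3-1->q5 q4-0->q4 q4-1->q6 q5-0->q5 q5-1->q1 q6-0->q6 q6-1->q7 q7-0->q7 q7-1->q4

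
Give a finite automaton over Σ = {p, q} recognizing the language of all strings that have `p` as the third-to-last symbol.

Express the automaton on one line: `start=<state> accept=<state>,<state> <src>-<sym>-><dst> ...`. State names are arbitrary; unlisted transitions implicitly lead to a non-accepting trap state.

Because acceptance depends on a position counted from the end, the machine has to buffer the most recent 3 symbols. Make each state the string of the last up-to-3 symbols read; on input `x` shift the window left and append `x`. Accept when the buffered window has length 3 and begins with `p`.
       p  q 
>  A   B  C 
   B   D  E 
   C   F  G 
   D   H  I 
   E   J  K 
   F   L  M 
   G   N  O 
 * H   H  I 
 * I   J  K 
 * J   L  M 
 * K   N  O 
   L   H  I 
   M   J  K 
   N   L  M 
   O   N  O 
(> = start, * = accepting)

start=A accept=H,I,J,K A-p->B A-q->C B-p->D B-q->E C-p->F C-q->G D-p->H D-q->I E-p->J E-q->K F-p->L F-q->M G-p->N G-q->O H-p->H H-q->I I-p->J I-q->K J-p->L J-q->M K-p->N K-q->O L-p->H L-q->I M-p->J M-q->K N-p->L N-q->M O-p->N O-q->O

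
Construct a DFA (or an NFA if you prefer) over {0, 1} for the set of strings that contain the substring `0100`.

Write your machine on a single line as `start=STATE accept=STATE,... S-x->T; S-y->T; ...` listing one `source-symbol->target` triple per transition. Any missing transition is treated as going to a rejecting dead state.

start=q0; accept=q4; q0-0->q1; q0-1->q0; q1-0->q1; q1-1->q2; q2-0->q3; q2-1->q0; q3-0->q4; q3-1->q2; q4-0->q4; q4-1->q4

Track how much of `0100` has been matched so far: state q0 is no progress, q4 is the absorbing accept state reached once `0100` has occurred. Intermediate states record partial matches; on a mismatch, fall back to the longest reusable overlap.
        0   1  
>  q0   q1  q0 
   q1   q1  q2 
   q2   q3  q0 
   q3   q4  q2 
 * q4   q4  q4 
(> = start, * = accepting)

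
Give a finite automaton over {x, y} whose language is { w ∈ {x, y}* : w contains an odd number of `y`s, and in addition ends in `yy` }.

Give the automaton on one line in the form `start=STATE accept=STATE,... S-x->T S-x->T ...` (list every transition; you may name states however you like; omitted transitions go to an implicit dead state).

Run two small machines in parallel and take their product. The first has 2 states tracking the count of `y`s modulo 2; the second has 3 states tracking how much of the suffix `yy` has currently been matched. A product state is a pair (one from each), accepting exactly when both do.
A 6-state machine:
        x   y  
>  q0   q0  q1 
   q1   q2  q3 
   q2   q2  q4 
   q3   q0  q5 
   q4   q0  q5 
 * q5   q2  q3 
(> = start, * = accepting)

start=q0 accept=q5 q0-x->q0 q0-y->q1 q1-x->q2 q1-y->q3 q2-x->q2 q2-y->q4 q3-x->q0 q3-y->q5 q4-x->q0 q4-y->q5 q5-x->q2 q5-y->q3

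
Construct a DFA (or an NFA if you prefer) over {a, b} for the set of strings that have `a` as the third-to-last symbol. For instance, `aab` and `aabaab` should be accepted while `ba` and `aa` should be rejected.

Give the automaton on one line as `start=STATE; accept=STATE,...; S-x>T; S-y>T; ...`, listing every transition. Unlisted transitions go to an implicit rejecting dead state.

start=q0; accept=q7,q8,q9,q10; q0-a>q1; q0-b>q2; q1-a>q3; q1-b>q4; q2-a>q5; q2-b>q6; q3-a>q7; q3-b>q8; q4-a>q9; q4-b>q10; q5-a>q11; q5-b>q12; q6-a>q13; q6-b>q14; q7-a>q7; q7-b>q8; q8-a>q9; q8-b>q10; q9-a>q11; q9-b>q12; q10-a>q13; q10-b>q14; q11-a>q7; q11-b>q8; q12-a>q9; q12-b>q10; q13-a>q11; q13-b>q12; q14-a>q13; q14-b>q14

Because acceptance depends on a position counted from the end, the machine has to buffer the most recent 3 symbols. Make each state the string of the last up-to-3 symbols read; on input `x` shift the window left and append `x`. Accept when the buffered window has length 3 and begins with `a`.
          a    b  
>  q0     q1   q2 
   q1     q3   q4 
   q2     q5   q6 
   q3     q7   q8 
   q4     q9  q10 
   q5    q11  q12 
   q6    q13  q14 
 * q7     q7   q8 
 * q8     q9  q10 
 * q9    q11  q12 
 * q10   q13  q14 
   q11    q7   q8 
   q12    q9  q10 
   q13   q11  q12 
   q14   q13  q14 
(> = start, * = accepting)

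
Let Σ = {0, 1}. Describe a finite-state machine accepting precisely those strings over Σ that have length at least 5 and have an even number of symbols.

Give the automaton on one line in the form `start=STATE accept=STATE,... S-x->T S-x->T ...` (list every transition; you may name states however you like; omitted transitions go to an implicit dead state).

Handle the two conditions separately and then intersect. One (7 states) tracks the input length, saturating at 6; the other (2 states) tracks the input length modulo 2. Each combined state is a pair, one component from each; accept when both components accept. Minimizing collapses redundant product states.
With 7 states:
        0   1  
>  q0   q1  q1 
   q1   q2  q2 
   q2   q3  q3 
   q3   q4  q4 
   q4   q5  q5 
   q5   q6  q6 
 * q6   q5  q5 
(> = start, * = accepting)

start=q0 accept=q6 q0-0->q1 q0-1->q1 q1-0->q2 q1-1->q2 q2-0->q3 q2-1->q3 q3-0->q4 q3-1->q4 q4-0->q5 q4-1->q5 q5-0->q6 q5-1->q6 q6-0->q5 q6-1->q5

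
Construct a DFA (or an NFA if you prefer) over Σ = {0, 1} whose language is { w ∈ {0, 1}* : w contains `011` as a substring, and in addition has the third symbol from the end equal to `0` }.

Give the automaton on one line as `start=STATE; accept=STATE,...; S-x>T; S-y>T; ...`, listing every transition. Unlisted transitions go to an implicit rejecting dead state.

Handle the two conditions separately and then intersect. One (4 states) tracks whether and how much of `011` has been seen; the other (15 states) tracks the last 3 symbols read. Each combined state is a pair, one component from each; accept when both components accept. Minimizing collapses redundant product states.
With 11 states:
          0    1  
>  s0     s1   s0 
   s1     s1   s2 
   s2     s1   s3 
 * s3     s4   s5 
   s4     s6   s7 
   s5     s4   s5 
   s6     s8   s9 
   s7    s10   s3 
 * s8     s8   s9 
 * s9    s10   s3 
 * s10    s6   s7 
(> = start, * = accepting)

start=s0; accept=s3,s8,s9,s10; s0-0>s1; s0-1>s0; s1-0>s1; s1-1>s2; s2-0>s1; s2-1>s3; s3-0>s4; s3-1>s5; s4-0>s6; s4-1>s7; s5-0>s4; s5-1>s5; s6-0>s8; s6-1>s9; s7-0>s10; s7-1>s3; s8-0>s8; s8-1>s9; s9-0>s10; s9-1>s3; s10-0>s6; s10-1>s7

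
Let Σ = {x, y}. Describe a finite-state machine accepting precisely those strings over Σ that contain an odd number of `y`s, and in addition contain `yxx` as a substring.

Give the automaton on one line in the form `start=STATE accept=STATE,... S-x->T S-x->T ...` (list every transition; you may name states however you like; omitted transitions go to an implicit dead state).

start=s0 accept=s4 s0-x->s0 s0-y->s1 s1-x->s2 s1-y->s3 s2-x->s4 s2-y->s3 s3-x->s5 s3-y->s1 s4-x->s4 s4-y->s6 s5-x->s6 s5-y->s1 s6-x->s6 s6-y->s4

Run two small machines in parallel and take their product. The first has 2 states tracking the count of `y`s modulo 2; the second has 4 states tracking whether and how much of `yxx` has been seen. A product state is a pair (one from each), accepting exactly when both do.
With 7 states:
        x   y  
>  s0   s0  s1 
   s1   s2  s3 
   s2   s4  s3 
   s3   s5  s1 
 * s4   s4  s6 
   s5   s6  s1 
   s6   s6  s4 
(> = start, * = accepting)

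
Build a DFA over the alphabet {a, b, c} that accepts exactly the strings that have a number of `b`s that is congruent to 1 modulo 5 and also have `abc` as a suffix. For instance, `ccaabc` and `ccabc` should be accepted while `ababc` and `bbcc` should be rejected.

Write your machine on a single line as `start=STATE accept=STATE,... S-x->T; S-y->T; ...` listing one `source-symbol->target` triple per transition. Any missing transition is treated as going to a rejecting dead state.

start=q0; accept=q5; q0-a->q1; q0-b->q2; q0-c->q0; q1-a->q1; q1-b->q3; q1-c->q0; q2-a->q2; q2-b->q4; q2-c->q2; q3-a->q2; q3-b->q4; q3-c->q5; q4-a->q4; q4-b->q6; q4-c->q4; q5-a->q2; q5-b->q4; q5-c->q2; q6-a->q6; q6-b->q7; q6-c->q6; q7-a->q7; q7-b->q0; q7-c->q7

Handle the two conditions separately and then intersect. The first has 5 states tracking the count of `b`s modulo 5; the second has 4 states tracking how much of the suffix `abc` has currently been matched. A product state is a pair (one from each), accepting exactly when both do. Minimizing collapses redundant product states.
8 states suffice.
        a   b   c  
>  q0   q1  q2  q0 
   q1   q1  q3  q0 
   q2   q2  q4  q2 
   q3   q2  q4  q5 
   q4   q4  q6  q4 
 * q5   q2  q4  q2 
   q6   q6  q7  q6 
   q7   q7  q0  q7 
(> = start, * = accepting)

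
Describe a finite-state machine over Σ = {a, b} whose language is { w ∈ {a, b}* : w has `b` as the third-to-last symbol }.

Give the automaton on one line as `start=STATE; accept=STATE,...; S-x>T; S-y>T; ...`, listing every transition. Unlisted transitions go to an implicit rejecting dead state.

A DFA must remember the last 3 symbols (since which symbol is third-to-last isn't known until the input ends). Use one state per possible window of the last ≤3 symbols; accept from those whose window starts with `b`.
          a    b  
>  s0     s1   s2 
   s1     s3   s4 
   s2     s5   s6 
   s3     s7   s8 
   s4     s9  s10 
   s5    s11  s12 
   s6    s13  s14 
   s7     s7   s8 
   s8     s9  s10 
   s9    s11  s12 
   s10   s13  s14 
 * s11    s7   s8 
 * s12    s9  s10 
 * s13   s11  s12 
 * s14   s13  s14 
(> = start, * = accepting)

start=s0; accept=s11,s12,s13,s14; s0-a>s1; s0-b>s2; s1-a>s3; s1-b>s4; s2-a>s5; s2-b>s6; s3-a>s7; s3-b>s8; s4-a>s9; s4-b>s10; s5-a>s11; s5-b>s12; s6-a>s13; s6-b>s14; s7-a>s7; s7-b>s8; s8-a>s9; s8-b>s10; s9-a>s11; s9-b>s12; s10-a>s13; s10-b>s14; s11-a>s7; s11-b>s8; s12-a>s9; s12-b>s10; s13-a>s11; s13-b>s12; s14-a>s13; s14-b>s14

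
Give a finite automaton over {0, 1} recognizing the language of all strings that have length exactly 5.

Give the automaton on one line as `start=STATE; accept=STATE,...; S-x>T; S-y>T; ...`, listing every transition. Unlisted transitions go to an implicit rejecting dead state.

start=s0; accept=s5; s0-0>s1; s0-1>s1; s1-0>s2; s1-1>s2; s2-0>s3; s2-1>s3; s3-0>s4; s3-1>s4; s4-0>s5; s4-1>s5; s5-0>s6; s5-1>s6; s6-0>s6; s6-1>s6

We only need to distinguish lengths 0, 1, …, 5, and '>5'. Chain s0 → s1 → s2 → s3 → s4 → s5 → s6 on every symbol, with s6 looping. Accepting states: {s5}.
7 states suffice.
        0   1  
>  s0   s1  s1 
   s1   s2  s2 
   s2   s3  s3 
   s3   s4  s4 
   s4   s5  s5 
 * s5   s6  s6 
   s6   s6  s6 
(> = start, * = accepting)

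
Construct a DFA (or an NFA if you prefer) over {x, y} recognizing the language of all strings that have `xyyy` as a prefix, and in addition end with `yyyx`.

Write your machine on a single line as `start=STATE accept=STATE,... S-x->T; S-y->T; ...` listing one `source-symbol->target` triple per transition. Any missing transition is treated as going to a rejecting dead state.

start=q0; accept=q10; q0-x->q1; q0-y->q2; q1-x->q3; q1-y->q4; q2-x->q3; q2-y->q5; q3-x->q3; q3-y->q2; q4-x->q3; q4-y->q6; q5-x->q3; q5-y->q7; q6-x->q3; q6-y->q8; q7-x->q9; q7-y->q7; q8-x->q10; q8-y->q8; q9-x->q3; q9-y->q2; q10-x->q11; q10-y->q12; q11-x->q11; q11-y->q12; q12-x->q11; q12-y->q13; q13-x->q11; q13-y->q8

Build one automaton per condition and run them in lockstep. The first has 6 states tracking whether the input so far still matches the prefix `xyyy`; the second has 5 states tracking how much of the suffix `yyyx` has currently been matched. A product state is a pair (one from each), accepting exactly when both do.
14 states suffice.
          x    y  
>  q0     q1   q2 
   q1     q3   q4 
   q2     q3   q5 
   q3     q3   q2 
   q4     q3   q6 
   q5     q3   q7 
   q6     q3   q8 
   q7     q9   q7 
   q8    q10   q8 
   q9     q3   q2 
 * q10   q11  q12 
   q11   q11  q12 
   q12   q11  q13 
   q13   q11   q8 
(> = start, * = accepting)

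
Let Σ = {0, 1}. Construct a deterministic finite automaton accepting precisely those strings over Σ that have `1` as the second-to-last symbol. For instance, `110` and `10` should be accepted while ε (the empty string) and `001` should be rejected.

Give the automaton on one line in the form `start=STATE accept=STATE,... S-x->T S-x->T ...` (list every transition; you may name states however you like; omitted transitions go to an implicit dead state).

Because acceptance depends on a position counted from the end, the machine has to buffer the most recent 2 symbols. Make each state the string of the last up-to-2 symbols read; on input `x` shift the window left and append `x`. Accept when the buffered window has length 2 and begins with `1`.
With 7 states:
        0   1  
>  S0   S1  S2 
   S1   S3  S4 
   S2   S5  S6 
   S3   S3  S4 
   S4   S5  S6 
 * S5   S3  S4 
 * S6   S5  S6 
(> = start, * = accepting)

start=S0 accept=S5,S6 S0-0->S1 S0-1->S2 S1-0->S3 S1-1->S4 S2-0->S5 S2-1->S6 S3-0->S3 S3-1->S4 S4-0->S5 S4-1->S6 S5-0->S3 S5-1->S4 S6-0->S5 S6-1->S6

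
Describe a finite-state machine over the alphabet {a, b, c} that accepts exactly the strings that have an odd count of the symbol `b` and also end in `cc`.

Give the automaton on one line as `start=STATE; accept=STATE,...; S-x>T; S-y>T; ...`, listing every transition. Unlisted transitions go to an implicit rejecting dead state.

start=s0; accept=s3; s0-a>s0; s0-b>s1; s0-c>s0; s1-a>s1; s1-b>s0; s1-c>s2; s2-a>s1; s2-b>s0; s2-c>s3; s3-a>s1; s3-b>s0; s3-c>s3

Handle the two conditions separately and then intersect. The first has 2 states tracking the count of `b`s modulo 2; the second has 3 states tracking how much of the suffix `cc` has currently been matched. A product state is a pair (one from each), accepting exactly when both do. Minimizing collapses redundant product states.
        a   b   c  
>  s0   s0  s1  s0 
   s1   s1  s0  s2 
   s2   s1  s0  s3 
 * s3   s1  s0  s3 
(> = start, * = accepting)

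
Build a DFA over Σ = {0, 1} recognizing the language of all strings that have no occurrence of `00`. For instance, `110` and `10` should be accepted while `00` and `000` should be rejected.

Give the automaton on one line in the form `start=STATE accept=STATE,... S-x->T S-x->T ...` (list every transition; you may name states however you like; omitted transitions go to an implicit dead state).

start=S0 accept=S0,S1 S0-0->S1 S0-1->S0 S1-0->S2 S1-1->S0 S2-0->S2 S2-1->S2

Track partial matches of the forbidden pattern `00`. State S2 is a dead state reached once `00` has occurred; every other state accepts. S0 means no part of `00` is currently matched.
With 3 states:
        0   1  
>* S0   S1  S0 
 * S1   S2  S0 
   S2   S2  S2 
(> = start, * = accepting)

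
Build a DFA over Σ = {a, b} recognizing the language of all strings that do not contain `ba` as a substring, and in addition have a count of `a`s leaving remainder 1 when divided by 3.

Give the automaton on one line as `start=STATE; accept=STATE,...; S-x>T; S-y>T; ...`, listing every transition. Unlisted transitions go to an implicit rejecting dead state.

start=q0; accept=q1,q4; q0-a>q1; q0-b>q2; q1-a>q3; q1-b>q4; q2-a>q2; q2-b>q2; q3-a>q0; q3-b>q2; q4-a>q2; q4-b>q4

Run two small machines in parallel and take their product. The first has 3 states tracking partial matches of the forbidden pattern `ba`; the second has 3 states tracking the count of `a`s modulo 3. A product state is a pair (one from each), accepting exactly when both do. Minimizing collapses redundant product states.
A 5-state machine:
        a   b  
>  q0   q1  q2 
 * q1   q3  q4 
   q2   q2  q2 
   q3   q0  q2 
 * q4   q2  q4 
(> = start, * = accepting)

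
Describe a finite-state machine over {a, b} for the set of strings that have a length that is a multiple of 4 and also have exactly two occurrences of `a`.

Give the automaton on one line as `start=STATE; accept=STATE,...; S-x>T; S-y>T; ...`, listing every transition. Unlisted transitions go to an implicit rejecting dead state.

Handle the two conditions separately and then intersect. One (4 states) tracks the input length modulo 4; the other (4 states) tracks the count of `a`s, saturating at 3. Each combined state is a pair, one component from each; accept when both components accept.
16 states suffice.
          a    b  
>  S0     S1   S2 
   S1     S3   S4 
   S2     S4   S5 
   S3     S6   S7 
   S4     S7   S8 
   S5     S8   S9 
   S6    S10  S10 
   S7    S10  S11 
   S8    S11  S12 
   S9    S12   S0 
   S10   S13  S13 
 * S11   S13  S14 
   S12   S14   S1 
   S13   S15  S15 
   S14   S15   S3 
   S15    S6   S6 
(> = start, * = accepting)

start=S0; accept=S11; S0-a>S1; S0-b>S2; S1-a>S3; S1-b>S4; S2-a>S4; S2-b>S5; S3-a>S6; S3-b>S7; S4-a>S7; S4-b>S8; S5-a>S8; S5-b>S9; S6-a>S10; S6-b>S10; S7-a>S10; S7-b>S11; S8-a>S11; S8-b>S12; S9-a>S12; S9-b>S0; S10-a>S13; S10-b>S13; S11-a>S13; S11-b>S14; S12-a>S14; S12-b>S1; S13-a>S15; S13-b>S15; S14-a>S15; S14-b>S3; S15-a>S6; S15-b>S6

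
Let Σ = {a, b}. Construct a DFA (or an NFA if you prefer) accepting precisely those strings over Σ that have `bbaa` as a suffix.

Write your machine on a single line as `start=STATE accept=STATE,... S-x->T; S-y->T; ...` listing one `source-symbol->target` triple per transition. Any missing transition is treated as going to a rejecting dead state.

Let each state record the length of the longest suffix of the input read so far that is also a prefix of `bbaa`. q1 means the last symbol is `b`; q2 means the last 2 symbols are `bb`; q3 means the last 3 symbols are `bba`; q4 means the last 4 symbols are `bbaa`. Accept only at q4, where the string currently ends in `bbaa`.
With 5 states:
        a   b  
>  q0   q0  q1 
   q1   q0  q2 
   q2   q3  q2 
   q3   q4  q1 
 * q4   q0  q1 
(> = start, * = accepting)

start=q0; accept=q4; q0-a->q0; q0-b->q1; q1-a->q0; q1-b->q2; q2-a->q3; q2-b->q2; q3-a->q4; q3-b->q1; q4-a->q0; q4-b->q1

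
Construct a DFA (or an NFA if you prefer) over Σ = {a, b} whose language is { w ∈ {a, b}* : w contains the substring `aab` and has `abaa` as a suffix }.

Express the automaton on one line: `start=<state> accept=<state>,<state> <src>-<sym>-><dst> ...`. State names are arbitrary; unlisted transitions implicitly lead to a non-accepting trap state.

Run two small machines in parallel and take their product. One (4 states) tracks whether and how much of `aab` has been seen; the other (5 states) tracks how much of the suffix `abaa` has currently been matched. Each combined state is a pair, one component from each; accept when both components accept. Equivalent product states are then merged.
With 7 states:
        a   b  
>  s0   s1  s0 
   s1   s2  s0 
   s2   s2  s3 
   s3   s4  s5 
   s4   s6  s3 
   s5   s2  s5 
 * s6   s2  s3 
(> = start, * = accepting)

start=s0 accept=s6 s0-a->s1 s0-b->s0 s1-a->s2 s1-b->s0 s2-a->s2 s2-b->s3 s3-a->s4 s3-b->s5 s4-a->s6 s4-b->s3 s5-a->s2 s5-b->s5 s6-a->s2 s6-b->s3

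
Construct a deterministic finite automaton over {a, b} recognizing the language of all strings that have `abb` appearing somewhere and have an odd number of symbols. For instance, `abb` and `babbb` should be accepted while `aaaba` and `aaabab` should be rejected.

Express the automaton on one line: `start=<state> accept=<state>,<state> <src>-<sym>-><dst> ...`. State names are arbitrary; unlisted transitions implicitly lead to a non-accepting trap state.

Build one automaton per condition and run them in lockstep. One (4 states) tracks whether and how much of `abb` has been seen; the other (2 states) tracks the input length modulo 2. Each combined state is a pair, one component from each; accept when both components accept.
An 8-state machine:
        a   b  
>  q0   q1  q2 
   q1   q3  q4 
   q2   q3  q0 
   q3   q1  q5 
   q4   q1  q6 
   q5   q3  q7 
 * q6   q7  q7 
   q7   q6  q6 
(> = start, * = accepting)

start=q0 accept=q6 q0-a->q1 q0-b->q2 q1-a->q3 q1-b->q4 q2-a->q3 q2-b->q0 q3-a->q1 q3-b->q5 q4-a->q1 q4-b->q6 q5-a->q3 q5-b->q7 q6-a->q7 q6-b->q7 q7-a->q6 q7-b->q6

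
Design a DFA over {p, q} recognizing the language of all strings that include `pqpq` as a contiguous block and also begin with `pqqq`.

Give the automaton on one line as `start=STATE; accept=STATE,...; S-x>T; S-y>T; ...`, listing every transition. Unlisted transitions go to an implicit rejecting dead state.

Handle the two conditions separately and then intersect. The first has 5 states tracking whether and how much of `pqpq` has been seen; the second has 6 states tracking whether the input so far still matches the prefix `pqqq`. A product state is a pair (one from each), accepting exactly when both do.
A 14-state machine:
       p  q 
>  A   B  C 
   B   D  E 
   C   D  C 
   D   D  F 
   E   G  H 
   F   G  C 
   G   D  I 
   H   D  J 
   I   I  I 
   J   K  J 
   K   K  L 
   L   M  J 
   M   K  N 
 * N   N  N 
(> = start, * = accepting)

start=A; accept=N; A-p>B; A-q>C; B-p>D; B-q>E; C-p>D; C-q>C; D-p>D; D-q>F; E-p>G; E-q>H; F-p>G; F-q>C; G-p>D; G-q>I; H-p>D; H-q>J; I-p>I; I-q>I; J-p>K; J-q>J; K-p>K; K-q>L; L-p>M; L-q>J; M-p>K; M-q>N; N-p>N; N-q>N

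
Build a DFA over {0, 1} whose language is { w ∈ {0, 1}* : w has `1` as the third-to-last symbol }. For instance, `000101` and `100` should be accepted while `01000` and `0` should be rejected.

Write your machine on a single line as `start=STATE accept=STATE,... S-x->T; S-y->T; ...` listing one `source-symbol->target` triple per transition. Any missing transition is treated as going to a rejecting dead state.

start=S0; accept=S11,S12,S13,S14; S0-0->S1; S0-1->S2; S1-0->S3; S1-1->S4; S2-0->S5; S2-1->S6; S3-0->S7; S3-1->S8; S4-0->S9; S4-1->S10; S5-0->S11; S5-1->S12; S6-0->S13; S6-1->S14; S7-0->S7; S7-1->S8; S8-0->S9; S8-1->S10; S9-0->S11; S9-1->S12; S10-0->S13; S10-1->S14; S11-0->S7; S11-1->S8; S12-0->S9; S12-1->S10; S13-0->S11; S13-1->S12; S14-0->S13; S14-1->S14

Because acceptance depends on a position counted from the end, the machine has to buffer the most recent 3 symbols. Make each state the string of the last up-to-3 symbols read; on input `x` shift the window left and append `x`. Accept when the buffered window has length 3 and begins with `1`.
15 states suffice.
          0    1  
>  S0     S1   S2 
   S1     S3   S4 
   S2     S5   S6 
   S3     S7   S8 
   S4     S9  S10 
   S5    S11  S12 
   S6    S13  S14 
   S7     S7   S8 
   S8     S9  S10 
   S9    S11  S12 
   S10   S13  S14 
 * S11    S7   S8 
 * S12    S9  S10 
 * S13   S11  S12 
 * S14   S13  S14 
(> = start, * = accepting)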